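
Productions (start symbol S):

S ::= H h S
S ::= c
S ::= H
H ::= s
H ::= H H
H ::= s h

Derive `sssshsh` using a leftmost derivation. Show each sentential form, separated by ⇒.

S⇒H⇒HH⇒sH⇒sHH⇒sHHH⇒ssHH⇒ssHHH⇒sssHH⇒sssshH⇒sssshsh

S ⇒ H   [S ::= H]
H ⇒ HH   [H ::= H H]
HH ⇒ sH   [H ::= s]
sH ⇒ sHH   [H ::= H H]
sHH ⇒ sHHH   [H ::= H H]
sHHH ⇒ ssHH   [H ::= s]
ssHH ⇒ ssHHH   [H ::= H H]
ssHHH ⇒ sssHH   [H ::= s]
sssHH ⇒ sssshH   [H ::= s h]
sssshH ⇒ sssshsh   [H ::= s h]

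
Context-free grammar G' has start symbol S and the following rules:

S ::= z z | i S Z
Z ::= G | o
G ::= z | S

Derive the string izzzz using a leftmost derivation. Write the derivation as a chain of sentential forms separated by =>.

S => iSZ => izzZ => izzG => izzS => izzzz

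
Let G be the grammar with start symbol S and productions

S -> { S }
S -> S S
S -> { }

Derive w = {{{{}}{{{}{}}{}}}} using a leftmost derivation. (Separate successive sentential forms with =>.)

S=>{S}=>{{S}}=>{{SS}}=>{{{S}S}}=>{{{{}}S}}=>{{{{}}{S}}}=>{{{{}}{SS}}}=>{{{{}}{{S}S}}}=>{{{{}}{{SS}S}}}=>{{{{}}{{{}S}S}}}=>{{{{}}{{{}{}}S}}}=>{{{{}}{{{}{}}{}}}}

S => {S}   [S -> { S }]
{S} => {{S}}   [S -> { S }]
{{S}} => {{SS}}   [S -> S S]
{{SS}} => {{{S}S}}   [S -> { S }]
{{{S}S}} => {{{{}}S}}   [S -> { }]
{{{{}}S}} => {{{{}}{S}}}   [S -> { S }]
{{{{}}{S}}} => {{{{}}{SS}}}   [S -> S S]
{{{{}}{SS}}} => {{{{}}{{S}S}}}   [S -> { S }]
{{{{}}{{S}S}}} => {{{{}}{{SS}S}}}   [S -> S S]
{{{{}}{{SS}S}}} => {{{{}}{{{}S}S}}}   [S -> { }]
{{{{}}{{{}S}S}}} => {{{{}}{{{}{}}S}}}   [S -> { }]
{{{{}}{{{}{}}S}}} => {{{{}}{{{}{}}{}}}}   [S -> { }]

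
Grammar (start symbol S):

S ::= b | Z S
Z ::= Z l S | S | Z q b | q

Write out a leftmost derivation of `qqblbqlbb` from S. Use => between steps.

S => ZS => ZlSS => ZqblSS => qqblSS => qqblbS => qqblbZS => qqblbZlSS => qqblbqlSS => qqblbqlbS => qqblbqlbb

S => ZS   [S ::= Z S]
ZS => ZlSS   [Z ::= Z l S]
ZlSS => ZqblSS   [Z ::= Z q b]
ZqblSS => qqblSS   [Z ::= q]
qqblSS => qqblbS   [S ::= b]
qqblbS => qqblbZS   [S ::= Z S]
qqblbZS => qqblbZlSS   [Z ::= Z l S]
qqblbZlSS => qqblbqlSS   [Z ::= q]
qqblbqlSS => qqblbqlbS   [S ::= b]
qqblbqlbS => qqblbqlbb   [S ::= b]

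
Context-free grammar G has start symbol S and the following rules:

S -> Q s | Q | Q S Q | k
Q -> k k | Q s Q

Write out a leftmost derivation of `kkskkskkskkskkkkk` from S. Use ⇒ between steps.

S ⇒ QSQ   [S -> Q S Q]
QSQ ⇒ QsQSQ   [Q -> Q s Q]
QsQSQ ⇒ QsQsQSQ   [Q -> Q s Q]
QsQsQSQ ⇒ QsQsQsQSQ   [Q -> Q s Q]
QsQsQsQSQ ⇒ QsQsQsQsQSQ   [Q -> Q s Q]
QsQsQsQsQSQ ⇒ kksQsQsQsQSQ   [Q -> k k]
kksQsQsQsQSQ ⇒ kkskksQsQsQSQ   [Q -> k k]
kkskksQsQsQSQ ⇒ kkskkskksQsQSQ   [Q -> k k]
kkskkskksQsQSQ ⇒ kkskkskkskksQSQ   [Q -> k k]
kkskkskkskksQSQ ⇒ kkskkskkskkskkSQ   [Q -> k k]
kkskkskkskkskkSQ ⇒ kkskkskkskkskkkQ   [S -> k]
kkskkskkskkskkkQ ⇒ kkskkskkskkskkkkk   [Q -> k k]

S ⇒ QSQ ⇒ QsQSQ ⇒ QsQsQSQ ⇒ QsQsQsQSQ ⇒ QsQsQsQsQSQ ⇒ kksQsQsQsQSQ ⇒ kkskksQsQsQSQ ⇒ kkskkskksQsQSQ ⇒ kkskkskkskksQSQ ⇒ kkskkskkskkskkSQ ⇒ kkskkskkskkskkkQ ⇒ kkskkskkskkskkkkk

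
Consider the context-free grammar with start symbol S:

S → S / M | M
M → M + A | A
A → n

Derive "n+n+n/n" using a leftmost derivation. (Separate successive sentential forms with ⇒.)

S ⇒ S/M   [S → S / M]
S/M ⇒ M/M   [S → M]
M/M ⇒ M+A/M   [M → M + A]
M+A/M ⇒ M+A+A/M   [M → M + A]
M+A+A/M ⇒ A+A+A/M   [M → A]
A+A+A/M ⇒ n+A+A/M   [A → n]
n+A+A/M ⇒ n+n+A/M   [A → n]
n+n+A/M ⇒ n+n+n/M   [A → n]
n+n+n/M ⇒ n+n+n/A   [M → A]
n+n+n/A ⇒ n+n+n/n   [A → n]

S ⇒ S/M ⇒ M/M ⇒ M+A/M ⇒ M+A+A/M ⇒ A+A+A/M ⇒ n+A+A/M ⇒ n+n+A/M ⇒ n+n+n/M ⇒ n+n+n/A ⇒ n+n+n/n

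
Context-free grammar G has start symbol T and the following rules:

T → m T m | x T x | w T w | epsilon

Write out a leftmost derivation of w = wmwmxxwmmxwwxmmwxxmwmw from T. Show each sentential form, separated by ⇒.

T⇒wTw⇒wmTmw⇒wmwTwmw⇒wmwmTmwmw⇒wmwmxTxmwmw⇒wmwmxxTxxmwmw⇒wmwmxxwTwxxmwmw⇒wmwmxxwmTmwxxmwmw⇒wmwmxxwmmTmmwxxmwmw⇒wmwmxxwmmxTxmmwxxmwmw⇒wmwmxxwmmxwTwxmmwxxmwmw⇒wmwmxxwmmxwwxmmwxxmwmw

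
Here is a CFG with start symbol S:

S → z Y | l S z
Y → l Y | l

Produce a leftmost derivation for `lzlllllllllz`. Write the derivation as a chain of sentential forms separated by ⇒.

S ⇒ lSz ⇒ lzYz ⇒ lzlYz ⇒ lzllYz ⇒ lzlllYz ⇒ lzllllYz ⇒ lzlllllYz ⇒ lzllllllYz ⇒ lzlllllllYz ⇒ lzllllllllYz ⇒ lzlllllllllz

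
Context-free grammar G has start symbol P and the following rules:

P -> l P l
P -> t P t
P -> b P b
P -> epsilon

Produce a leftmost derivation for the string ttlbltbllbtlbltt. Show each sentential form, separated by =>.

P => tPt   [P -> t P t]
tPt => ttPtt   [P -> t P t]
ttPtt => ttlPltt   [P -> l P l]
ttlPltt => ttlbPbltt   [P -> b P b]
ttlbPbltt => ttlblPlbltt   [P -> l P l]
ttlblPlbltt => ttlbltPtlbltt   [P -> t P t]
ttlbltPtlbltt => ttlbltbPbtlbltt   [P -> b P b]
ttlbltbPbtlbltt => ttlbltblPlbtlbltt   [P -> l P l]
ttlbltblPlbtlbltt => ttlbltbllbtlbltt   [P -> epsilon]

P=>tPt=>ttPtt=>ttlPltt=>ttlbPbltt=>ttlblPlbltt=>ttlbltPtlbltt=>ttlbltbPbtlbltt=>ttlbltblPlbtlbltt=>ttlbltbllbtlbltt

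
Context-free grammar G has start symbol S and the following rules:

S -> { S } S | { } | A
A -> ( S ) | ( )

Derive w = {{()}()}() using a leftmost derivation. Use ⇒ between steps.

S ⇒ {S}S ⇒ {{S}S}S ⇒ {{A}S}S ⇒ {{()}S}S ⇒ {{()}A}S ⇒ {{()}()}S ⇒ {{()}()}A ⇒ {{()}()}()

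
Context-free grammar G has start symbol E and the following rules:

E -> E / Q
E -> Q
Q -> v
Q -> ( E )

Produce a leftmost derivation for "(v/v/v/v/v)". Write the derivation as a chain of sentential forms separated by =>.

E => Q => (E) => (E/Q) => (E/Q/Q) => (E/Q/Q/Q) => (E/Q/Q/Q/Q) => (Q/Q/Q/Q/Q) => (v/Q/Q/Q/Q) => (v/v/Q/Q/Q) => (v/v/v/Q/Q) => (v/v/v/v/Q) => (v/v/v/v/v)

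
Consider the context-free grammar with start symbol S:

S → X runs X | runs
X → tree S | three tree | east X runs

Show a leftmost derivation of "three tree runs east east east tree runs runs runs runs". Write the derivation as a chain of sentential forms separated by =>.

S => X runs X   [S → X runs X]
X runs X => three tree runs X   [X → three tree]
three tree runs X => three tree runs east X runs   [X → east X runs]
three tree runs east X runs => three tree runs east east X runs runs   [X → east X runs]
three tree runs east east X runs runs => three tree runs east east east X runs runs runs   [X → east X runs]
three tree runs east east east X runs runs runs => three tree runs east east east tree S runs runs runs   [X → tree S]
three tree runs east east east tree S runs runs runs => three tree runs east east east tree runs runs runs runs   [S → runs]

S => X runs X => three tree runs X => three tree runs east X runs => three tree runs east east X runs runs => three tree runs east east east X runs runs runs => three tree runs east east east tree S runs runs runs => three tree runs east east east tree runs runs runs runs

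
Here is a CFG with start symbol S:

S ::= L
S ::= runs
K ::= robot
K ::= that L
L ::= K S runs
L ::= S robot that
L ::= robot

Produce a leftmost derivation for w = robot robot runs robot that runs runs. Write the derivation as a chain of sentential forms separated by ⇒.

S ⇒ L ⇒ K S runs ⇒ robot S runs ⇒ robot L runs ⇒ robot K S runs runs ⇒ robot robot S runs runs ⇒ robot robot L runs runs ⇒ robot robot S robot that runs runs ⇒ robot robot runs robot that runs runs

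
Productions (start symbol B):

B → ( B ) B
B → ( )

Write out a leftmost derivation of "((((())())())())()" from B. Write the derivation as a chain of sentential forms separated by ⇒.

B⇒(B)B⇒((B)B)B⇒(((B)B)B)B⇒((((B)B)B)B)B⇒((((())B)B)B)B⇒((((())())B)B)B⇒((((())())())B)B⇒((((())())())())B⇒((((())())())())()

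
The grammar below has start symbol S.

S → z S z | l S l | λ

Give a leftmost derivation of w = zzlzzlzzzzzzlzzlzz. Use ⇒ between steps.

S ⇒ zSz ⇒ zzSzz ⇒ zzlSlzz ⇒ zzlzSzlzz ⇒ zzlzzSzzlzz ⇒ zzlzzlSlzzlzz ⇒ zzlzzlzSzlzzlzz ⇒ zzlzzlzzSzzlzzlzz ⇒ zzlzzlzzzSzzzlzzlzz ⇒ zzlzzlzzzzzzlzzlzz

S ⇒ zSz   [S → z S z]
zSz ⇒ zzSzz   [S → z S z]
zzSzz ⇒ zzlSlzz   [S → l S l]
zzlSlzz ⇒ zzlzSzlzz   [S → z S z]
zzlzSzlzz ⇒ zzlzzSzzlzz   [S → z S z]
zzlzzSzzlzz ⇒ zzlzzlSlzzlzz   [S → l S l]
zzlzzlSlzzlzz ⇒ zzlzzlzSzlzzlzz   [S → z S z]
zzlzzlzSzlzzlzz ⇒ zzlzzlzzSzzlzzlzz   [S → z S z]
zzlzzlzzSzzlzzlzz ⇒ zzlzzlzzzSzzzlzzlzz   [S → z S z]
zzlzzlzzzSzzzlzzlzz ⇒ zzlzzlzzzzzzlzzlzz   [S → λ]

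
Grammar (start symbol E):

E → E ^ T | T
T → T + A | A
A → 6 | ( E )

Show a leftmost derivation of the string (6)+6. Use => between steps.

E => T => T+A => A+A => (E)+A => (T)+A => (A)+A => (6)+A => (6)+6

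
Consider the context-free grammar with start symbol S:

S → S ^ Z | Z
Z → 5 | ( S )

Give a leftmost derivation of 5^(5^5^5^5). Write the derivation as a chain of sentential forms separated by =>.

S => S^Z   [S → S ^ Z]
S^Z => Z^Z   [S → Z]
Z^Z => 5^Z   [Z → 5]
5^Z => 5^(S)   [Z → ( S )]
5^(S) => 5^(S^Z)   [S → S ^ Z]
5^(S^Z) => 5^(S^Z^Z)   [S → S ^ Z]
5^(S^Z^Z) => 5^(S^Z^Z^Z)   [S → S ^ Z]
5^(S^Z^Z^Z) => 5^(Z^Z^Z^Z)   [S → Z]
5^(Z^Z^Z^Z) => 5^(5^Z^Z^Z)   [Z → 5]
5^(5^Z^Z^Z) => 5^(5^5^Z^Z)   [Z → 5]
5^(5^5^Z^Z) => 5^(5^5^5^Z)   [Z → 5]
5^(5^5^5^Z) => 5^(5^5^5^5)   [Z → 5]

S => S^Z => Z^Z => 5^Z => 5^(S) => 5^(S^Z) => 5^(S^Z^Z) => 5^(S^Z^Z^Z) => 5^(Z^Z^Z^Z) => 5^(5^Z^Z^Z) => 5^(5^5^Z^Z) => 5^(5^5^5^Z) => 5^(5^5^5^5)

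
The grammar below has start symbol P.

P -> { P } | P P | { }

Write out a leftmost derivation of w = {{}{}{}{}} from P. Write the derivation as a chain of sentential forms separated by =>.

P => {P}   [P -> { P }]
{P} => {PP}   [P -> P P]
{PP} => {PPP}   [P -> P P]
{PPP} => {{}PP}   [P -> { }]
{{}PP} => {{}PPP}   [P -> P P]
{{}PPP} => {{}{}PP}   [P -> { }]
{{}{}PP} => {{}{}{}P}   [P -> { }]
{{}{}{}P} => {{}{}{}{}}   [P -> { }]

P => {P} => {PP} => {PPP} => {{}PP} => {{}PPP} => {{}{}PP} => {{}{}{}P} => {{}{}{}{}}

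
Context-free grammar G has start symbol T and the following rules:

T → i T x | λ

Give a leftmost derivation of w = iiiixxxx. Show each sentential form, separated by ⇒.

T ⇒ iTx ⇒ iiTxx ⇒ iiiTxxx ⇒ iiiiTxxxx ⇒ iiiixxxx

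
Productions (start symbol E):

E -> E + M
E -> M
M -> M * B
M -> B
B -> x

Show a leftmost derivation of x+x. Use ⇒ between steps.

E ⇒ E+M   [E -> E + M]
E+M ⇒ M+M   [E -> M]
M+M ⇒ B+M   [M -> B]
B+M ⇒ x+M   [B -> x]
x+M ⇒ x+B   [M -> B]
x+B ⇒ x+x   [B -> x]

E⇒E+M⇒M+M⇒B+M⇒x+M⇒x+B⇒x+x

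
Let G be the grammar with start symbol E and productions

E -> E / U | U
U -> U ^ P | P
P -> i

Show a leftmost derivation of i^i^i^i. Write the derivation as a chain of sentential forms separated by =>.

E=>U=>U^P=>U^P^P=>U^P^P^P=>P^P^P^P=>i^P^P^P=>i^i^P^P=>i^i^i^P=>i^i^i^i

E => U   [E -> U]
U => U^P   [U -> U ^ P]
U^P => U^P^P   [U -> U ^ P]
U^P^P => U^P^P^P   [U -> U ^ P]
U^P^P^P => P^P^P^P   [U -> P]
P^P^P^P => i^P^P^P   [P -> i]
i^P^P^P => i^i^P^P   [P -> i]
i^i^P^P => i^i^i^P   [P -> i]
i^i^i^P => i^i^i^i   [P -> i]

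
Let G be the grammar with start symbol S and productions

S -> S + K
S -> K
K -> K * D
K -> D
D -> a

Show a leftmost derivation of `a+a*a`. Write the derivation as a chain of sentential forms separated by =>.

S => S+K => K+K => D+K => a+K => a+K*D => a+D*D => a+a*D => a+a*a

S => S+K   [S -> S + K]
S+K => K+K   [S -> K]
K+K => D+K   [K -> D]
D+K => a+K   [D -> a]
a+K => a+K*D   [K -> K * D]
a+K*D => a+D*D   [K -> D]
a+D*D => a+a*D   [D -> a]
a+a*D => a+a*a   [D -> a]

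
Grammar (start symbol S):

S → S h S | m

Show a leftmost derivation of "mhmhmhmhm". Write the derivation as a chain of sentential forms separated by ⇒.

S⇒ShS⇒ShShS⇒ShShShS⇒ShShShShS⇒mhShShShS⇒mhmhShShS⇒mhmhmhShS⇒mhmhmhmhS⇒mhmhmhmhm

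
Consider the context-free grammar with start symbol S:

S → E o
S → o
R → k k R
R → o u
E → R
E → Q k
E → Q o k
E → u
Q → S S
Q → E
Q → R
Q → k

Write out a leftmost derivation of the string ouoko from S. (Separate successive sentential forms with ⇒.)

S ⇒ Eo ⇒ Qko ⇒ SSko ⇒ oSko ⇒ oEoko ⇒ ouoko

S ⇒ Eo   [S → E o]
Eo ⇒ Qko   [E → Q k]
Qko ⇒ SSko   [Q → S S]
SSko ⇒ oSko   [S → o]
oSko ⇒ oEoko   [S → E o]
oEoko ⇒ ouoko   [E → u]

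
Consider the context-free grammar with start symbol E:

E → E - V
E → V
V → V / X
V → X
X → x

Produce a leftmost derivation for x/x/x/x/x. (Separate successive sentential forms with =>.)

E => V   [E → V]
V => V/X   [V → V / X]
V/X => V/X/X   [V → V / X]
V/X/X => V/X/X/X   [V → V / X]
V/X/X/X => V/X/X/X/X   [V → V / X]
V/X/X/X/X => X/X/X/X/X   [V → X]
X/X/X/X/X => x/X/X/X/X   [X → x]
x/X/X/X/X => x/x/X/X/X   [X → x]
x/x/X/X/X => x/x/x/X/X   [X → x]
x/x/x/X/X => x/x/x/x/X   [X → x]
x/x/x/x/X => x/x/x/x/x   [X → x]

E=>V=>V/X=>V/X/X=>V/X/X/X=>V/X/X/X/X=>X/X/X/X/X=>x/X/X/X/X=>x/x/X/X/X=>x/x/x/X/X=>x/x/x/x/X=>x/x/x/x/x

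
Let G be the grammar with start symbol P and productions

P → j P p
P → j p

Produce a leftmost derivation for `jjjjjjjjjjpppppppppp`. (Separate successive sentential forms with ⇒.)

P ⇒ jPp   [P → j P p]
jPp ⇒ jjPpp   [P → j P p]
jjPpp ⇒ jjjPppp   [P → j P p]
jjjPppp ⇒ jjjjPpppp   [P → j P p]
jjjjPpppp ⇒ jjjjjPppppp   [P → j P p]
jjjjjPppppp ⇒ jjjjjjPpppppp   [P → j P p]
jjjjjjPpppppp ⇒ jjjjjjjPppppppp   [P → j P p]
jjjjjjjPppppppp ⇒ jjjjjjjjPpppppppp   [P → j P p]
jjjjjjjjPpppppppp ⇒ jjjjjjjjjPppppppppp   [P → j P p]
jjjjjjjjjPppppppppp ⇒ jjjjjjjjjjpppppppppp   [P → j p]

P ⇒ jPp ⇒ jjPpp ⇒ jjjPppp ⇒ jjjjPpppp ⇒ jjjjjPppppp ⇒ jjjjjjPpppppp ⇒ jjjjjjjPppppppp ⇒ jjjjjjjjPpppppppp ⇒ jjjjjjjjjPppppppppp ⇒ jjjjjjjjjjpppppppppp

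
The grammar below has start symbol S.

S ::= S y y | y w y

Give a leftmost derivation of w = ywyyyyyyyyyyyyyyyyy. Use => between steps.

S => Syy => Syyyy => Syyyyyy => Syyyyyyyy => Syyyyyyyyyy => Syyyyyyyyyyyy => Syyyyyyyyyyyyyy => Syyyyyyyyyyyyyyyy => ywyyyyyyyyyyyyyyyyy

S => Syy   [S ::= S y y]
Syy => Syyyy   [S ::= S y y]
Syyyy => Syyyyyy   [S ::= S y y]
Syyyyyy => Syyyyyyyy   [S ::= S y y]
Syyyyyyyy => Syyyyyyyyyy   [S ::= S y y]
Syyyyyyyyyy => Syyyyyyyyyyyy   [S ::= S y y]
Syyyyyyyyyyyy => Syyyyyyyyyyyyyy   [S ::= S y y]
Syyyyyyyyyyyyyy => Syyyyyyyyyyyyyyyy   [S ::= S y y]
Syyyyyyyyyyyyyyyy => ywyyyyyyyyyyyyyyyyy   [S ::= y w y]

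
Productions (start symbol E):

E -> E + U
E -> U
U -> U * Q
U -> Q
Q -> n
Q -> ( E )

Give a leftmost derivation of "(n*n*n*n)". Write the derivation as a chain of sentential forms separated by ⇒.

E ⇒ U   [E -> U]
U ⇒ Q   [U -> Q]
Q ⇒ (E)   [Q -> ( E )]
(E) ⇒ (U)   [E -> U]
(U) ⇒ (U*Q)   [U -> U * Q]
(U*Q) ⇒ (U*Q*Q)   [U -> U * Q]
(U*Q*Q) ⇒ (U*Q*Q*Q)   [U -> U * Q]
(U*Q*Q*Q) ⇒ (Q*Q*Q*Q)   [U -> Q]
(Q*Q*Q*Q) ⇒ (n*Q*Q*Q)   [Q -> n]
(n*Q*Q*Q) ⇒ (n*n*Q*Q)   [Q -> n]
(n*n*Q*Q) ⇒ (n*n*n*Q)   [Q -> n]
(n*n*n*Q) ⇒ (n*n*n*n)   [Q -> n]

E ⇒ U ⇒ Q ⇒ (E) ⇒ (U) ⇒ (U*Q) ⇒ (U*Q*Q) ⇒ (U*Q*Q*Q) ⇒ (Q*Q*Q*Q) ⇒ (n*Q*Q*Q) ⇒ (n*n*Q*Q) ⇒ (n*n*n*Q) ⇒ (n*n*n*n)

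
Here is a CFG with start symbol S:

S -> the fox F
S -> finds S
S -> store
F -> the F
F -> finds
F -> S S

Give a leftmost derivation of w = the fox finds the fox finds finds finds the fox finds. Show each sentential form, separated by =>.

S => the fox F => the fox S S => the fox finds S S => the fox finds the fox F S => the fox finds the fox finds S => the fox finds the fox finds finds S => the fox finds the fox finds finds finds S => the fox finds the fox finds finds finds the fox F => the fox finds the fox finds finds finds the fox finds

S => the fox F   [S -> the fox F]
the fox F => the fox S S   [F -> S S]
the fox S S => the fox finds S S   [S -> finds S]
the fox finds S S => the fox finds the fox F S   [S -> the fox F]
the fox finds the fox F S => the fox finds the fox finds S   [F -> finds]
the fox finds the fox finds S => the fox finds the fox finds finds S   [S -> finds S]
the fox finds the fox finds finds S => the fox finds the fox finds finds finds S   [S -> finds S]
the fox finds the fox finds finds finds S => the fox finds the fox finds finds finds the fox F   [S -> the fox F]
the fox finds the fox finds finds finds the fox F => the fox finds the fox finds finds finds the fox finds   [F -> finds]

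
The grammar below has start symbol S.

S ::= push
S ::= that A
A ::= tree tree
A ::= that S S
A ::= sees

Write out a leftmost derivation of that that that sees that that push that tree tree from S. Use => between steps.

S => that A => that that S S => that that that A S => that that that sees S => that that that sees that A => that that that sees that that S S => that that that sees that that push S => that that that sees that that push that A => that that that sees that that push that tree tree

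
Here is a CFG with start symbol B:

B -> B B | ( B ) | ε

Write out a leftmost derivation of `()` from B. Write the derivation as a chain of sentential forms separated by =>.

B=>BB=>BBB=>(B)BB=>()BB=>()B=>()

B => BB   [B -> B B]
BB => BBB   [B -> B B]
BBB => (B)BB   [B -> ( B )]
(B)BB => ()BB   [B -> ε]
()BB => ()B   [B -> ε]
()B => ()   [B -> ε]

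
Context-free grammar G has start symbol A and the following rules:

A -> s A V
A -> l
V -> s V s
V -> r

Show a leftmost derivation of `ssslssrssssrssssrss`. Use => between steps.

A => sAV   [A -> s A V]
sAV => ssAVV   [A -> s A V]
ssAVV => sssAVVV   [A -> s A V]
sssAVVV => ssslVVV   [A -> l]
ssslVVV => ssslsVsVV   [V -> s V s]
ssslsVsVV => ssslssVssVV   [V -> s V s]
ssslssVssVV => ssslssrssVV   [V -> r]
ssslssrssVV => ssslssrsssVsV   [V -> s V s]
ssslssrsssVsV => ssslssrssssVssV   [V -> s V s]
ssslssrssssVssV => ssslssrssssrssV   [V -> r]
ssslssrssssrssV => ssslssrssssrsssVs   [V -> s V s]
ssslssrssssrsssVs => ssslssrssssrssssVss   [V -> s V s]
ssslssrssssrssssVss => ssslssrssssrssssrss   [V -> r]

A => sAV => ssAVV => sssAVVV => ssslVVV => ssslsVsVV => ssslssVssVV => ssslssrssVV => ssslssrsssVsV => ssslssrssssVssV => ssslssrssssrssV => ssslssrssssrsssVs => ssslssrssssrssssVss => ssslssrssssrssssrss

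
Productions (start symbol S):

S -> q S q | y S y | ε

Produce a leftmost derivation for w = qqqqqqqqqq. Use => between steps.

S => qSq   [S -> q S q]
qSq => qqSqq   [S -> q S q]
qqSqq => qqqSqqq   [S -> q S q]
qqqSqqq => qqqqSqqqq   [S -> q S q]
qqqqSqqqq => qqqqqSqqqqq   [S -> q S q]
qqqqqSqqqqq => qqqqqqqqqq   [S -> ε]

S => qSq => qqSqq => qqqSqqq => qqqqSqqqq => qqqqqSqqqqq => qqqqqqqqqq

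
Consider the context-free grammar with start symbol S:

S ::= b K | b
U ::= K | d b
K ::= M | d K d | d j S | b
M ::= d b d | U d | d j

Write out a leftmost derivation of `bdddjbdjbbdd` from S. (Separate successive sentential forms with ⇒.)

S ⇒ bK   [S ::= b K]
bK ⇒ bdKd   [K ::= d K d]
bdKd ⇒ bddKdd   [K ::= d K d]
bddKdd ⇒ bdddjSdd   [K ::= d j S]
bdddjSdd ⇒ bdddjbKdd   [S ::= b K]
bdddjbKdd ⇒ bdddjbdjSdd   [K ::= d j S]
bdddjbdjSdd ⇒ bdddjbdjbKdd   [S ::= b K]
bdddjbdjbKdd ⇒ bdddjbdjbbdd   [K ::= b]

S ⇒ bK ⇒ bdKd ⇒ bddKdd ⇒ bdddjSdd ⇒ bdddjbKdd ⇒ bdddjbdjSdd ⇒ bdddjbdjbKdd ⇒ bdddjbdjbbdd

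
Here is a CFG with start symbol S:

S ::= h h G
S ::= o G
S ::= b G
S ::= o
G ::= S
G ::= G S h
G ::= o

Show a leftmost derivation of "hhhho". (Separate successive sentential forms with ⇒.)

S ⇒ hhG ⇒ hhS ⇒ hhhhG ⇒ hhhhS ⇒ hhhho

S ⇒ hhG   [S ::= h h G]
hhG ⇒ hhS   [G ::= S]
hhS ⇒ hhhhG   [S ::= h h G]
hhhhG ⇒ hhhhS   [G ::= S]
hhhhS ⇒ hhhho   [S ::= o]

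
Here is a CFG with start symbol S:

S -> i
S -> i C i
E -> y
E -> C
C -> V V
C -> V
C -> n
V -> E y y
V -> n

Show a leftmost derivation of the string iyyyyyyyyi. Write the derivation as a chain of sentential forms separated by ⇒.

S ⇒ iCi ⇒ iVVi ⇒ iEyyVi ⇒ iyyyVi ⇒ iyyyEyyi ⇒ iyyyCyyi ⇒ iyyyVyyi ⇒ iyyyEyyyyi ⇒ iyyyyyyyyi

S ⇒ iCi   [S -> i C i]
iCi ⇒ iVVi   [C -> V V]
iVVi ⇒ iEyyVi   [V -> E y y]
iEyyVi ⇒ iyyyVi   [E -> y]
iyyyVi ⇒ iyyyEyyi   [V -> E y y]
iyyyEyyi ⇒ iyyyCyyi   [E -> C]
iyyyCyyi ⇒ iyyyVyyi   [C -> V]
iyyyVyyi ⇒ iyyyEyyyyi   [V -> E y y]
iyyyEyyyyi ⇒ iyyyyyyyyi   [E -> y]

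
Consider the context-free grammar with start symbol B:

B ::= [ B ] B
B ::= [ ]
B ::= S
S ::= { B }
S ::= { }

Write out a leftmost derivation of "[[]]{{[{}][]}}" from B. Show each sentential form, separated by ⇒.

B ⇒ [B]B ⇒ [[]]B ⇒ [[]]S ⇒ [[]]{B} ⇒ [[]]{S} ⇒ [[]]{{B}} ⇒ [[]]{{[B]B}} ⇒ [[]]{{[S]B}} ⇒ [[]]{{[{}]B}} ⇒ [[]]{{[{}][]}}

B ⇒ [B]B   [B ::= [ B ] B]
[B]B ⇒ [[]]B   [B ::= [ ]]
[[]]B ⇒ [[]]S   [B ::= S]
[[]]S ⇒ [[]]{B}   [S ::= { B }]
[[]]{B} ⇒ [[]]{S}   [B ::= S]
[[]]{S} ⇒ [[]]{{B}}   [S ::= { B }]
[[]]{{B}} ⇒ [[]]{{[B]B}}   [B ::= [ B ] B]
[[]]{{[B]B}} ⇒ [[]]{{[S]B}}   [B ::= S]
[[]]{{[S]B}} ⇒ [[]]{{[{}]B}}   [S ::= { }]
[[]]{{[{}]B}} ⇒ [[]]{{[{}][]}}   [B ::= [ ]]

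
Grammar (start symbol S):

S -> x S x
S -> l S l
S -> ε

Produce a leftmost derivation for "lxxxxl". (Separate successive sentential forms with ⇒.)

S ⇒ lSl   [S -> l S l]
lSl ⇒ lxSxl   [S -> x S x]
lxSxl ⇒ lxxSxxl   [S -> x S x]
lxxSxxl ⇒ lxxxxl   [S -> ε]

S ⇒ lSl ⇒ lxSxl ⇒ lxxSxxl ⇒ lxxxxl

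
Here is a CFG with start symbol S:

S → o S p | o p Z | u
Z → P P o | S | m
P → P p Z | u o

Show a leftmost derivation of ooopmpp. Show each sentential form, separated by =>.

S => oSp => ooSpp => ooopZpp => ooopmpp

S => oSp   [S → o S p]
oSp => ooSpp   [S → o S p]
ooSpp => ooopZpp   [S → o p Z]
ooopZpp => ooopmpp   [Z → m]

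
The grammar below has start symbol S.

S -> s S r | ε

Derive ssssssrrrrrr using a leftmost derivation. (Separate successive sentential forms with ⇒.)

S ⇒ sSr ⇒ ssSrr ⇒ sssSrrr ⇒ ssssSrrrr ⇒ sssssSrrrrr ⇒ ssssssSrrrrrr ⇒ ssssssrrrrrr

S ⇒ sSr   [S -> s S r]
sSr ⇒ ssSrr   [S -> s S r]
ssSrr ⇒ sssSrrr   [S -> s S r]
sssSrrr ⇒ ssssSrrrr   [S -> s S r]
ssssSrrrr ⇒ sssssSrrrrr   [S -> s S r]
sssssSrrrrr ⇒ ssssssSrrrrrr   [S -> s S r]
ssssssSrrrrrr ⇒ ssssssrrrrrr   [S -> ε]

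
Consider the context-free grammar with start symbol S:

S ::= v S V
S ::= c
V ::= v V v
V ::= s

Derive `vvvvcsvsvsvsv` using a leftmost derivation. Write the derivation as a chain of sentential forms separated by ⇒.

S ⇒ vSV   [S ::= v S V]
vSV ⇒ vvSVV   [S ::= v S V]
vvSVV ⇒ vvvSVVV   [S ::= v S V]
vvvSVVV ⇒ vvvvSVVVV   [S ::= v S V]
vvvvSVVVV ⇒ vvvvcVVVV   [S ::= c]
vvvvcVVVV ⇒ vvvvcsVVV   [V ::= s]
vvvvcsVVV ⇒ vvvvcsvVvVV   [V ::= v V v]
vvvvcsvVvVV ⇒ vvvvcsvsvVV   [V ::= s]
vvvvcsvsvVV ⇒ vvvvcsvsvsV   [V ::= s]
vvvvcsvsvsV ⇒ vvvvcsvsvsvVv   [V ::= v V v]
vvvvcsvsvsvVv ⇒ vvvvcsvsvsvsv   [V ::= s]

S ⇒ vSV ⇒ vvSVV ⇒ vvvSVVV ⇒ vvvvSVVVV ⇒ vvvvcVVVV ⇒ vvvvcsVVV ⇒ vvvvcsvVvVV ⇒ vvvvcsvsvVV ⇒ vvvvcsvsvsV ⇒ vvvvcsvsvsvVv ⇒ vvvvcsvsvsvsv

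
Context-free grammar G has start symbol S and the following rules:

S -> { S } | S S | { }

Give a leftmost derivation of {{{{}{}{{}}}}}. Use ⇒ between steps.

S ⇒ {S} ⇒ {{S}} ⇒ {{{S}}} ⇒ {{{SS}}} ⇒ {{{SSS}}} ⇒ {{{{}SS}}} ⇒ {{{{}{}S}}} ⇒ {{{{}{}{S}}}} ⇒ {{{{}{}{{}}}}}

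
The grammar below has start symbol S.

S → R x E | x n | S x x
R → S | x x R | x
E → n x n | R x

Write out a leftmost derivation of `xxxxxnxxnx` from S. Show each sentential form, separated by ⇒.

S ⇒ RxE   [S → R x E]
RxE ⇒ xxRxE   [R → x x R]
xxRxE ⇒ xxxxRxE   [R → x x R]
xxxxRxE ⇒ xxxxSxE   [R → S]
xxxxSxE ⇒ xxxxxnxE   [S → x n]
xxxxxnxE ⇒ xxxxxnxRx   [E → R x]
xxxxxnxRx ⇒ xxxxxnxSx   [R → S]
xxxxxnxSx ⇒ xxxxxnxxnx   [S → x n]

S ⇒ RxE ⇒ xxRxE ⇒ xxxxRxE ⇒ xxxxSxE ⇒ xxxxxnxE ⇒ xxxxxnxRx ⇒ xxxxxnxSx ⇒ xxxxxnxxnx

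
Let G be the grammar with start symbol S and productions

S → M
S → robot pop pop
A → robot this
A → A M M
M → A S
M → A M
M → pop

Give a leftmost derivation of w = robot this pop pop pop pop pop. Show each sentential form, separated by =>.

S => M   [S → M]
M => A M   [M → A M]
A M => A M M M   [A → A M M]
A M M M => A M M M M M   [A → A M M]
A M M M M M => robot this M M M M M   [A → robot this]
robot this M M M M M => robot this pop M M M M   [M → pop]
robot this pop M M M M => robot this pop pop M M M   [M → pop]
robot this pop pop M M M => robot this pop pop pop M M   [M → pop]
robot this pop pop pop M M => robot this pop pop pop pop M   [M → pop]
robot this pop pop pop pop M => robot this pop pop pop pop pop   [M → pop]

S => M => A M => A M M M => A M M M M M => robot this M M M M M => robot this pop M M M M => robot this pop pop M M M => robot this pop pop pop M M => robot this pop pop pop pop M => robot this pop pop pop pop pop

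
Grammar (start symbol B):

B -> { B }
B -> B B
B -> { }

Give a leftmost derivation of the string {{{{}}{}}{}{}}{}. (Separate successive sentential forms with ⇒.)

B ⇒ BB   [B -> B B]
BB ⇒ {B}B   [B -> { B }]
{B}B ⇒ {BB}B   [B -> B B]
{BB}B ⇒ {BBB}B   [B -> B B]
{BBB}B ⇒ {{B}BB}B   [B -> { B }]
{{B}BB}B ⇒ {{BB}BB}B   [B -> B B]
{{BB}BB}B ⇒ {{{B}B}BB}B   [B -> { B }]
{{{B}B}BB}B ⇒ {{{{}}B}BB}B   [B -> { }]
{{{{}}B}BB}B ⇒ {{{{}}{}}BB}B   [B -> { }]
{{{{}}{}}BB}B ⇒ {{{{}}{}}{}B}B   [B -> { }]
{{{{}}{}}{}B}B ⇒ {{{{}}{}}{}{}}B   [B -> { }]
{{{{}}{}}{}{}}B ⇒ {{{{}}{}}{}{}}{}   [B -> { }]

B ⇒ BB ⇒ {B}B ⇒ {BB}B ⇒ {BBB}B ⇒ {{B}BB}B ⇒ {{BB}BB}B ⇒ {{{B}B}BB}B ⇒ {{{{}}B}BB}B ⇒ {{{{}}{}}BB}B ⇒ {{{{}}{}}{}B}B ⇒ {{{{}}{}}{}{}}B ⇒ {{{{}}{}}{}{}}{}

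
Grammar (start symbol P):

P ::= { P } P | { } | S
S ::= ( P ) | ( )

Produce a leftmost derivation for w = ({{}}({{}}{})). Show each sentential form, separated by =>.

P=>S=>(P)=>({P}P)=>({{}}P)=>({{}}S)=>({{}}(P))=>({{}}({P}P))=>({{}}({{}}P))=>({{}}({{}}{}))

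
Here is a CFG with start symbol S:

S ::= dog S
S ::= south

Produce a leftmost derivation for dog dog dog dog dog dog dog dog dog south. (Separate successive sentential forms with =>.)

S => dog S => dog dog S => dog dog dog S => dog dog dog dog S => dog dog dog dog dog S => dog dog dog dog dog dog S => dog dog dog dog dog dog dog S => dog dog dog dog dog dog dog dog S => dog dog dog dog dog dog dog dog dog S => dog dog dog dog dog dog dog dog dog south

S => dog S   [S ::= dog S]
dog S => dog dog S   [S ::= dog S]
dog dog S => dog dog dog S   [S ::= dog S]
dog dog dog S => dog dog dog dog S   [S ::= dog S]
dog dog dog dog S => dog dog dog dog dog S   [S ::= dog S]
dog dog dog dog dog S => dog dog dog dog dog dog S   [S ::= dog S]
dog dog dog dog dog dog S => dog dog dog dog dog dog dog S   [S ::= dog S]
dog dog dog dog dog dog dog S => dog dog dog dog dog dog dog dog S   [S ::= dog S]
dog dog dog dog dog dog dog dog S => dog dog dog dog dog dog dog dog dog S   [S ::= dog S]
dog dog dog dog dog dog dog dog dog S => dog dog dog dog dog dog dog dog dog south   [S ::= south]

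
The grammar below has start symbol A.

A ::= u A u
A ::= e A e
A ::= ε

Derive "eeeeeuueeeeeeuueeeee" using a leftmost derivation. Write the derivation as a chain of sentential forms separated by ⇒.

A ⇒ eAe   [A ::= e A e]
eAe ⇒ eeAee   [A ::= e A e]
eeAee ⇒ eeeAeee   [A ::= e A e]
eeeAeee ⇒ eeeeAeeee   [A ::= e A e]
eeeeAeeee ⇒ eeeeeAeeeee   [A ::= e A e]
eeeeeAeeeee ⇒ eeeeeuAueeeee   [A ::= u A u]
eeeeeuAueeeee ⇒ eeeeeuuAuueeeee   [A ::= u A u]
eeeeeuuAuueeeee ⇒ eeeeeuueAeuueeeee   [A ::= e A e]
eeeeeuueAeuueeeee ⇒ eeeeeuueeAeeuueeeee   [A ::= e A e]
eeeeeuueeAeeuueeeee ⇒ eeeeeuueeeAeeeuueeeee   [A ::= e A e]
eeeeeuueeeAeeeuueeeee ⇒ eeeeeuueeeeeeuueeeee   [A ::= ε]

A ⇒ eAe ⇒ eeAee ⇒ eeeAeee ⇒ eeeeAeeee ⇒ eeeeeAeeeee ⇒ eeeeeuAueeeee ⇒ eeeeeuuAuueeeee ⇒ eeeeeuueAeuueeeee ⇒ eeeeeuueeAeeuueeeee ⇒ eeeeeuueeeAeeeuueeeee ⇒ eeeeeuueeeeeeuueeeee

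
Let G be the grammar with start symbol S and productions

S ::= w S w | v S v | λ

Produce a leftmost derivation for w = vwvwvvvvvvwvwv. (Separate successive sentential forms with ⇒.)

S ⇒ vSv ⇒ vwSwv ⇒ vwvSvwv ⇒ vwvwSwvwv ⇒ vwvwvSvwvwv ⇒ vwvwvvSvvwvwv ⇒ vwvwvvvSvvvwvwv ⇒ vwvwvvvvvvwvwv

S ⇒ vSv   [S ::= v S v]
vSv ⇒ vwSwv   [S ::= w S w]
vwSwv ⇒ vwvSvwv   [S ::= v S v]
vwvSvwv ⇒ vwvwSwvwv   [S ::= w S w]
vwvwSwvwv ⇒ vwvwvSvwvwv   [S ::= v S v]
vwvwvSvwvwv ⇒ vwvwvvSvvwvwv   [S ::= v S v]
vwvwvvSvvwvwv ⇒ vwvwvvvSvvvwvwv   [S ::= v S v]
vwvwvvvSvvvwvwv ⇒ vwvwvvvvvvwvwv   [S ::= λ]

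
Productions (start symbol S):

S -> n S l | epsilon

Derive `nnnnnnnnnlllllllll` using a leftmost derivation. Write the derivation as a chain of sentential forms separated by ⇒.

S ⇒ nSl ⇒ nnSll ⇒ nnnSlll ⇒ nnnnSllll ⇒ nnnnnSlllll ⇒ nnnnnnSllllll ⇒ nnnnnnnSlllllll ⇒ nnnnnnnnSllllllll ⇒ nnnnnnnnnSlllllllll ⇒ nnnnnnnnnlllllllll

S ⇒ nSl   [S -> n S l]
nSl ⇒ nnSll   [S -> n S l]
nnSll ⇒ nnnSlll   [S -> n S l]
nnnSlll ⇒ nnnnSllll   [S -> n S l]
nnnnSllll ⇒ nnnnnSlllll   [S -> n S l]
nnnnnSlllll ⇒ nnnnnnSllllll   [S -> n S l]
nnnnnnSllllll ⇒ nnnnnnnSlllllll   [S -> n S l]
nnnnnnnSlllllll ⇒ nnnnnnnnSllllllll   [S -> n S l]
nnnnnnnnSllllllll ⇒ nnnnnnnnnSlllllllll   [S -> n S l]
nnnnnnnnnSlllllllll ⇒ nnnnnnnnnlllllllll   [S -> epsilon]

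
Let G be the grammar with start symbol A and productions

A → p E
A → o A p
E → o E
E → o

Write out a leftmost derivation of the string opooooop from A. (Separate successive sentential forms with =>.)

A=>oAp=>opEp=>opoEp=>opooEp=>opoooEp=>opooooEp=>opooooop

A => oAp   [A → o A p]
oAp => opEp   [A → p E]
opEp => opoEp   [E → o E]
opoEp => opooEp   [E → o E]
opooEp => opoooEp   [E → o E]
opoooEp => opooooEp   [E → o E]
opooooEp => opooooop   [E → o]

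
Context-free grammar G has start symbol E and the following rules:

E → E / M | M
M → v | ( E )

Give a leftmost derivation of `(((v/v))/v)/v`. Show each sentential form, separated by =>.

E=>E/M=>M/M=>(E)/M=>(E/M)/M=>(M/M)/M=>((E)/M)/M=>((M)/M)/M=>(((E))/M)/M=>(((E/M))/M)/M=>(((M/M))/M)/M=>(((v/M))/M)/M=>(((v/v))/M)/M=>(((v/v))/v)/M=>(((v/v))/v)/v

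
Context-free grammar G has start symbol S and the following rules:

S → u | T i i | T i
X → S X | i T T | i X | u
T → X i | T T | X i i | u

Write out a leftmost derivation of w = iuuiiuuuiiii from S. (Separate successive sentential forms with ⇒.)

S⇒Tii⇒Xiiii⇒iTTiiii⇒iTTTiiii⇒iTTTTiiii⇒iXiiTTTiiii⇒iSXiiTTTiiii⇒iuXiiTTTiiii⇒iuuiiTTTiiii⇒iuuiiuTTiiii⇒iuuiiuuTiiii⇒iuuiiuuuiiii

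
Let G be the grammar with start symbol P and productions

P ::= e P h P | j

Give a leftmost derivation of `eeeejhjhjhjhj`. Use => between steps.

P => ePhP   [P ::= e P h P]
ePhP => eePhPhP   [P ::= e P h P]
eePhPhP => eeePhPhPhP   [P ::= e P h P]
eeePhPhPhP => eeeePhPhPhPhP   [P ::= e P h P]
eeeePhPhPhPhP => eeeejhPhPhPhP   [P ::= j]
eeeejhPhPhPhP => eeeejhjhPhPhP   [P ::= j]
eeeejhjhPhPhP => eeeejhjhjhPhP   [P ::= j]
eeeejhjhjhPhP => eeeejhjhjhjhP   [P ::= j]
eeeejhjhjhjhP => eeeejhjhjhjhj   [P ::= j]

P=>ePhP=>eePhPhP=>eeePhPhPhP=>eeeePhPhPhPhP=>eeeejhPhPhPhP=>eeeejhjhPhPhP=>eeeejhjhjhPhP=>eeeejhjhjhjhP=>eeeejhjhjhjhj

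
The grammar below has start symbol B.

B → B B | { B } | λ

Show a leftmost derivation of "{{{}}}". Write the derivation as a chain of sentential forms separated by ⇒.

B ⇒ BB   [B → B B]
BB ⇒ {B}B   [B → { B }]
{B}B ⇒ {BB}B   [B → B B]
{BB}B ⇒ {{B}B}B   [B → { B }]
{{B}B}B ⇒ {{BB}B}B   [B → B B]
{{BB}B}B ⇒ {{{B}B}B}B   [B → { B }]
{{{B}B}B}B ⇒ {{{}B}B}B   [B → λ]
{{{}B}B}B ⇒ {{{}}B}B   [B → λ]
{{{}}B}B ⇒ {{{}}}B   [B → λ]
{{{}}}B ⇒ {{{}}}   [B → λ]

B ⇒ BB ⇒ {B}B ⇒ {BB}B ⇒ {{B}B}B ⇒ {{BB}B}B ⇒ {{{B}B}B}B ⇒ {{{}B}B}B ⇒ {{{}}B}B ⇒ {{{}}}B ⇒ {{{}}}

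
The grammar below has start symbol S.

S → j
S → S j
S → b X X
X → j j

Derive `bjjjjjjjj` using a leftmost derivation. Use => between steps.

S => Sj   [S → S j]
Sj => Sjj   [S → S j]
Sjj => Sjjj   [S → S j]
Sjjj => Sjjjj   [S → S j]
Sjjjj => bXXjjjj   [S → b X X]
bXXjjjj => bjjXjjjj   [X → j j]
bjjXjjjj => bjjjjjjjj   [X → j j]

S=>Sj=>Sjj=>Sjjj=>Sjjjj=>bXXjjjj=>bjjXjjjj=>bjjjjjjjj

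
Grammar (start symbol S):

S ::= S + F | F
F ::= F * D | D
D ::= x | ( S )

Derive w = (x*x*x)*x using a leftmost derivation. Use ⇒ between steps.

S ⇒ F   [S ::= F]
F ⇒ F*D   [F ::= F * D]
F*D ⇒ D*D   [F ::= D]
D*D ⇒ (S)*D   [D ::= ( S )]
(S)*D ⇒ (F)*D   [S ::= F]
(F)*D ⇒ (F*D)*D   [F ::= F * D]
(F*D)*D ⇒ (F*D*D)*D   [F ::= F * D]
(F*D*D)*D ⇒ (D*D*D)*D   [F ::= D]
(D*D*D)*D ⇒ (x*D*D)*D   [D ::= x]
(x*D*D)*D ⇒ (x*x*D)*D   [D ::= x]
(x*x*D)*D ⇒ (x*x*x)*D   [D ::= x]
(x*x*x)*D ⇒ (x*x*x)*x   [D ::= x]

S ⇒ F ⇒ F*D ⇒ D*D ⇒ (S)*D ⇒ (F)*D ⇒ (F*D)*D ⇒ (F*D*D)*D ⇒ (D*D*D)*D ⇒ (x*D*D)*D ⇒ (x*x*D)*D ⇒ (x*x*x)*D ⇒ (x*x*x)*x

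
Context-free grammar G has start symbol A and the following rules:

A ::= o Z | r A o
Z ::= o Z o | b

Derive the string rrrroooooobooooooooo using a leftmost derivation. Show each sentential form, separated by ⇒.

A ⇒ rAo   [A ::= r A o]
rAo ⇒ rrAoo   [A ::= r A o]
rrAoo ⇒ rrrAooo   [A ::= r A o]
rrrAooo ⇒ rrrrAoooo   [A ::= r A o]
rrrrAoooo ⇒ rrrroZoooo   [A ::= o Z]
rrrroZoooo ⇒ rrrrooZooooo   [Z ::= o Z o]
rrrrooZooooo ⇒ rrrroooZoooooo   [Z ::= o Z o]
rrrroooZoooooo ⇒ rrrrooooZooooooo   [Z ::= o Z o]
rrrrooooZooooooo ⇒ rrrroooooZoooooooo   [Z ::= o Z o]
rrrroooooZoooooooo ⇒ rrrrooooooZooooooooo   [Z ::= o Z o]
rrrrooooooZooooooooo ⇒ rrrroooooobooooooooo   [Z ::= b]

A ⇒ rAo ⇒ rrAoo ⇒ rrrAooo ⇒ rrrrAoooo ⇒ rrrroZoooo ⇒ rrrrooZooooo ⇒ rrrroooZoooooo ⇒ rrrrooooZooooooo ⇒ rrrroooooZoooooooo ⇒ rrrrooooooZooooooooo ⇒ rrrroooooobooooooooo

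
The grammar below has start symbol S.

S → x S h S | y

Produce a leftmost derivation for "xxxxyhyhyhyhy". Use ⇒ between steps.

S ⇒ xShS ⇒ xxShShS ⇒ xxxShShShS ⇒ xxxxShShShShS ⇒ xxxxyhShShShS ⇒ xxxxyhyhShShS ⇒ xxxxyhyhyhShS ⇒ xxxxyhyhyhyhS ⇒ xxxxyhyhyhyhy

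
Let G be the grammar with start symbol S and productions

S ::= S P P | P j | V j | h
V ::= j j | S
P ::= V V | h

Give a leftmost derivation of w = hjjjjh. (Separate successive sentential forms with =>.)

S => SPP => hPP => hVVP => hjjVP => hjjjjP => hjjjjh

S => SPP   [S ::= S P P]
SPP => hPP   [S ::= h]
hPP => hVVP   [P ::= V V]
hVVP => hjjVP   [V ::= j j]
hjjVP => hjjjjP   [V ::= j j]
hjjjjP => hjjjjh   [P ::= h]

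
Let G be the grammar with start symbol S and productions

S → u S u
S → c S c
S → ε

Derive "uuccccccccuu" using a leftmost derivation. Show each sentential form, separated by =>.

S=>uSu=>uuSuu=>uucScuu=>uuccSccuu=>uucccScccuu=>uuccccSccccuu=>uuccccccccuu

S => uSu   [S → u S u]
uSu => uuSuu   [S → u S u]
uuSuu => uucScuu   [S → c S c]
uucScuu => uuccSccuu   [S → c S c]
uuccSccuu => uucccScccuu   [S → c S c]
uucccScccuu => uuccccSccccuu   [S → c S c]
uuccccSccccuu => uuccccccccuu   [S → ε]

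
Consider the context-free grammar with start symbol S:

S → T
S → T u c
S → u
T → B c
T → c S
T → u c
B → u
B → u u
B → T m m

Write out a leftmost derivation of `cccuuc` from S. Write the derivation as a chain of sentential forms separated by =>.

S => T   [S → T]
T => cS   [T → c S]
cS => cT   [S → T]
cT => ccS   [T → c S]
ccS => ccTuc   [S → T u c]
ccTuc => cccSuc   [T → c S]
cccSuc => cccuuc   [S → u]

S=>T=>cS=>cT=>ccS=>ccTuc=>cccSuc=>cccuuc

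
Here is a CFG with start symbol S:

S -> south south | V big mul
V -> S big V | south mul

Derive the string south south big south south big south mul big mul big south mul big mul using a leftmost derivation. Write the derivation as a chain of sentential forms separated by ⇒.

S ⇒ V big mul ⇒ S big V big mul ⇒ V big mul big V big mul ⇒ S big V big mul big V big mul ⇒ south south big V big mul big V big mul ⇒ south south big S big V big mul big V big mul ⇒ south south big south south big V big mul big V big mul ⇒ south south big south south big south mul big mul big V big mul ⇒ south south big south south big south mul big mul big south mul big mul

S ⇒ V big mul   [S -> V big mul]
V big mul ⇒ S big V big mul   [V -> S big V]
S big V big mul ⇒ V big mul big V big mul   [S -> V big mul]
V big mul big V big mul ⇒ S big V big mul big V big mul   [V -> S big V]
S big V big mul big V big mul ⇒ south south big V big mul big V big mul   [S -> south south]
south south big V big mul big V big mul ⇒ south south big S big V big mul big V big mul   [V -> S big V]
south south big S big V big mul big V big mul ⇒ south south big south south big V big mul big V big mul   [S -> south south]
south south big south south big V big mul big V big mul ⇒ south south big south south big south mul big mul big V big mul   [V -> south mul]
south south big south south big south mul big mul big V big mul ⇒ south south big south south big south mul big mul big south mul big mul   [V -> south mul]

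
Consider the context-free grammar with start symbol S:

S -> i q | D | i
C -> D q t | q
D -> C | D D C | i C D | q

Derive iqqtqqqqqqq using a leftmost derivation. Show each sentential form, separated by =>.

S => D => DDC => DDCDC => DDCDCDC => iCDDCDCDC => iDqtDDCDCDC => iqqtDDCDCDC => iqqtqDCDCDC => iqqtqqCDCDC => iqqtqqqDCDC => iqqtqqqqCDC => iqqtqqqqqDC => iqqtqqqqqqC => iqqtqqqqqqq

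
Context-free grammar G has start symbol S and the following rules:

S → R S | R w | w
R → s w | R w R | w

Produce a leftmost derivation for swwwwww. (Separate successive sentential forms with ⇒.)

S ⇒ Rw ⇒ RwRw ⇒ RwRwRw ⇒ swwRwRw ⇒ swwwwRw ⇒ swwwwww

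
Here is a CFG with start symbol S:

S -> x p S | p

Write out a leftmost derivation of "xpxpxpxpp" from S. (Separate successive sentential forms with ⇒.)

S ⇒ xpS ⇒ xpxpS ⇒ xpxpxpS ⇒ xpxpxpxpS ⇒ xpxpxpxpp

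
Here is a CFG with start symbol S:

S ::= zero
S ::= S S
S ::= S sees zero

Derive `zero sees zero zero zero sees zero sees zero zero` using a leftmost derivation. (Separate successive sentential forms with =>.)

S => S S   [S ::= S S]
S S => S sees zero S   [S ::= S sees zero]
S sees zero S => S sees zero sees zero S   [S ::= S sees zero]
S sees zero sees zero S => S S sees zero sees zero S   [S ::= S S]
S S sees zero sees zero S => S S S sees zero sees zero S   [S ::= S S]
S S S sees zero sees zero S => S sees zero S S sees zero sees zero S   [S ::= S sees zero]
S sees zero S S sees zero sees zero S => zero sees zero S S sees zero sees zero S   [S ::= zero]
zero sees zero S S sees zero sees zero S => zero sees zero zero S sees zero sees zero S   [S ::= zero]
zero sees zero zero S sees zero sees zero S => zero sees zero zero zero sees zero sees zero S   [S ::= zero]
zero sees zero zero zero sees zero sees zero S => zero sees zero zero zero sees zero sees zero zero   [S ::= zero]

S => S S => S sees zero S => S sees zero sees zero S => S S sees zero sees zero S => S S S sees zero sees zero S => S sees zero S S sees zero sees zero S => zero sees zero S S sees zero sees zero S => zero sees zero zero S sees zero sees zero S => zero sees zero zero zero sees zero sees zero S => zero sees zero zero zero sees zero sees zero zero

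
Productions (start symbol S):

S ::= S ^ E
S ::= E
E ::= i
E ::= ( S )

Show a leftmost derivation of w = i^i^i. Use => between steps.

S => S^E => S^E^E => E^E^E => i^E^E => i^i^E => i^i^i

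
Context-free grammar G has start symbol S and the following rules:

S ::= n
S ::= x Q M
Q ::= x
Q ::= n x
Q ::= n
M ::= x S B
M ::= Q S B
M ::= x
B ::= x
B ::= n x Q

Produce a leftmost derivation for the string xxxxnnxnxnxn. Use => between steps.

S => xQM => xxM => xxxSB => xxxxQMB => xxxxnMB => xxxxnQSBB => xxxxnnxSBB => xxxxnnxnBB => xxxxnnxnxB => xxxxnnxnxnxQ => xxxxnnxnxnxn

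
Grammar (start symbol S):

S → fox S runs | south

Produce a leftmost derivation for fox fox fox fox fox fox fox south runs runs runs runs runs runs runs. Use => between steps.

S => fox S runs => fox fox S runs runs => fox fox fox S runs runs runs => fox fox fox fox S runs runs runs runs => fox fox fox fox fox S runs runs runs runs runs => fox fox fox fox fox fox S runs runs runs runs runs runs => fox fox fox fox fox fox fox S runs runs runs runs runs runs runs => fox fox fox fox fox fox fox south runs runs runs runs runs runs runs

S => fox S runs   [S → fox S runs]
fox S runs => fox fox S runs runs   [S → fox S runs]
fox fox S runs runs => fox fox fox S runs runs runs   [S → fox S runs]
fox fox fox S runs runs runs => fox fox fox fox S runs runs runs runs   [S → fox S runs]
fox fox fox fox S runs runs runs runs => fox fox fox fox fox S runs runs runs runs runs   [S → fox S runs]
fox fox fox fox fox S runs runs runs runs runs => fox fox fox fox fox fox S runs runs runs runs runs runs   [S → fox S runs]
fox fox fox fox fox fox S runs runs runs runs runs runs => fox fox fox fox fox fox fox S runs runs runs runs runs runs runs   [S → fox S runs]
fox fox fox fox fox fox fox S runs runs runs runs runs runs runs => fox fox fox fox fox fox fox south runs runs runs runs runs runs runs   [S → south]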